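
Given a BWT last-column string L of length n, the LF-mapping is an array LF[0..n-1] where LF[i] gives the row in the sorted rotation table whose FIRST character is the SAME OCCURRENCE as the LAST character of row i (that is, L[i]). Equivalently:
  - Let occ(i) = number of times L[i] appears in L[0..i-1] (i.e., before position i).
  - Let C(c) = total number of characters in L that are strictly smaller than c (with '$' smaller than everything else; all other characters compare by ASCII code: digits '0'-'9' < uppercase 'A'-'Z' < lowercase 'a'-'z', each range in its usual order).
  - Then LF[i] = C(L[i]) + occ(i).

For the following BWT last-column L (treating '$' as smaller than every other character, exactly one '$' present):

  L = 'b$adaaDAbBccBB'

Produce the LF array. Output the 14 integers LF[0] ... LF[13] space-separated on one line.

Answer: 9 0 6 13 7 8 5 1 10 2 11 12 3 4

Derivation:
Char counts: '$':1, 'A':1, 'B':3, 'D':1, 'a':3, 'b':2, 'c':2, 'd':1
C (first-col start): C('$')=0, C('A')=1, C('B')=2, C('D')=5, C('a')=6, C('b')=9, C('c')=11, C('d')=13
L[0]='b': occ=0, LF[0]=C('b')+0=9+0=9
L[1]='$': occ=0, LF[1]=C('$')+0=0+0=0
L[2]='a': occ=0, LF[2]=C('a')+0=6+0=6
L[3]='d': occ=0, LF[3]=C('d')+0=13+0=13
L[4]='a': occ=1, LF[4]=C('a')+1=6+1=7
L[5]='a': occ=2, LF[5]=C('a')+2=6+2=8
L[6]='D': occ=0, LF[6]=C('D')+0=5+0=5
L[7]='A': occ=0, LF[7]=C('A')+0=1+0=1
L[8]='b': occ=1, LF[8]=C('b')+1=9+1=10
L[9]='B': occ=0, LF[9]=C('B')+0=2+0=2
L[10]='c': occ=0, LF[10]=C('c')+0=11+0=11
L[11]='c': occ=1, LF[11]=C('c')+1=11+1=12
L[12]='B': occ=1, LF[12]=C('B')+1=2+1=3
L[13]='B': occ=2, LF[13]=C('B')+2=2+2=4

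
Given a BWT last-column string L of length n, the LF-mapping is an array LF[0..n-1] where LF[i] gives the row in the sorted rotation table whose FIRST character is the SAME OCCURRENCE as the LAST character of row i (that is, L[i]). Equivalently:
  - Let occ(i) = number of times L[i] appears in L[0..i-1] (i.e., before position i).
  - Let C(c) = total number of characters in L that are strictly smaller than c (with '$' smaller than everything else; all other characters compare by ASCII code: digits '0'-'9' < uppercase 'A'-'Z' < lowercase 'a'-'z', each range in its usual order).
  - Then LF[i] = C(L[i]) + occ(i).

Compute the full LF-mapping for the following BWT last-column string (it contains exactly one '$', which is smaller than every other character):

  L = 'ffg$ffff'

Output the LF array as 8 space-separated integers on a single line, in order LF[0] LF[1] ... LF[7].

Answer: 1 2 7 0 3 4 5 6

Derivation:
Char counts: '$':1, 'f':6, 'g':1
C (first-col start): C('$')=0, C('f')=1, C('g')=7
L[0]='f': occ=0, LF[0]=C('f')+0=1+0=1
L[1]='f': occ=1, LF[1]=C('f')+1=1+1=2
L[2]='g': occ=0, LF[2]=C('g')+0=7+0=7
L[3]='$': occ=0, LF[3]=C('$')+0=0+0=0
L[4]='f': occ=2, LF[4]=C('f')+2=1+2=3
L[5]='f': occ=3, LF[5]=C('f')+3=1+3=4
L[6]='f': occ=4, LF[6]=C('f')+4=1+4=5
L[7]='f': occ=5, LF[7]=C('f')+5=1+5=6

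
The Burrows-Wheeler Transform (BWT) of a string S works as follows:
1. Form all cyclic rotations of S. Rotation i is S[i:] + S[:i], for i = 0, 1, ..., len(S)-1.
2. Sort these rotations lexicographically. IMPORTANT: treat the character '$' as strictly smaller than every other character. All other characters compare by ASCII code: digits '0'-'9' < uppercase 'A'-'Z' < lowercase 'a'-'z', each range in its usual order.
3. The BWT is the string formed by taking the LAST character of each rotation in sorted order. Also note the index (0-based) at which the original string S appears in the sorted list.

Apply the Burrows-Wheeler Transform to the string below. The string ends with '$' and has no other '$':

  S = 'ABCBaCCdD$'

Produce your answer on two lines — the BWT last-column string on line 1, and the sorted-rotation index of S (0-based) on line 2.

All 10 rotations (rotation i = S[i:]+S[:i]):
  rot[0] = ABCBaCCdD$
  rot[1] = BCBaCCdD$A
  rot[2] = CBaCCdD$AB
  rot[3] = BaCCdD$ABC
  rot[4] = aCCdD$ABCB
  rot[5] = CCdD$ABCBa
  rot[6] = CdD$ABCBaC
  rot[7] = dD$ABCBaCC
  rot[8] = D$ABCBaCCd
  rot[9] = $ABCBaCCdD
Sorted (with $ < everything):
  sorted[0] = $ABCBaCCdD  (last char: 'D')
  sorted[1] = ABCBaCCdD$  (last char: '$')
  sorted[2] = BCBaCCdD$A  (last char: 'A')
  sorted[3] = BaCCdD$ABC  (last char: 'C')
  sorted[4] = CBaCCdD$AB  (last char: 'B')
  sorted[5] = CCdD$ABCBa  (last char: 'a')
  sorted[6] = CdD$ABCBaC  (last char: 'C')
  sorted[7] = D$ABCBaCCd  (last char: 'd')
  sorted[8] = aCCdD$ABCB  (last char: 'B')
  sorted[9] = dD$ABCBaCC  (last char: 'C')
Last column: D$ACBaCdBC
Original string S is at sorted index 1

Answer: D$ACBaCdBC
1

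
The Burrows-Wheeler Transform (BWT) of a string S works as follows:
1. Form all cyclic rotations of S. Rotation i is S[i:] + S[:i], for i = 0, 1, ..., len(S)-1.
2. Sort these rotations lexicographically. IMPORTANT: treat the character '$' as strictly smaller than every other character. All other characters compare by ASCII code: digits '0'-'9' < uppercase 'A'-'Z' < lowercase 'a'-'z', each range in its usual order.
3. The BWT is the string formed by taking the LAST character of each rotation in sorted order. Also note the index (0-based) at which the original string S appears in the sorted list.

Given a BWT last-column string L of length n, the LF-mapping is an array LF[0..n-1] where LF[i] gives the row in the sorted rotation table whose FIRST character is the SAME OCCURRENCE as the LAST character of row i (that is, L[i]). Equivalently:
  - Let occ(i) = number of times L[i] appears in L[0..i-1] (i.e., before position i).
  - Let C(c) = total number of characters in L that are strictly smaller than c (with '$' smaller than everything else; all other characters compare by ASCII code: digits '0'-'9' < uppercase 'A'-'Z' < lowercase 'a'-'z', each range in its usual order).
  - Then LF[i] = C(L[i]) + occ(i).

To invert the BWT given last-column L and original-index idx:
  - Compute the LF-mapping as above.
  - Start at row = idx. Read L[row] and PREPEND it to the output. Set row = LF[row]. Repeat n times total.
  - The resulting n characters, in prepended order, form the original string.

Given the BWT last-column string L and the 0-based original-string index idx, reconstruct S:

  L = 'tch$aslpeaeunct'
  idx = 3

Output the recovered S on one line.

LF mapping: 12 3 7 0 1 11 8 10 5 2 6 14 9 4 13
Walk LF starting at row 3, prepending L[row]:
  step 1: row=3, L[3]='$', prepend. Next row=LF[3]=0
  step 2: row=0, L[0]='t', prepend. Next row=LF[0]=12
  step 3: row=12, L[12]='n', prepend. Next row=LF[12]=9
  step 4: row=9, L[9]='a', prepend. Next row=LF[9]=2
  step 5: row=2, L[2]='h', prepend. Next row=LF[2]=7
  step 6: row=7, L[7]='p', prepend. Next row=LF[7]=10
  step 7: row=10, L[10]='e', prepend. Next row=LF[10]=6
  step 8: row=6, L[6]='l', prepend. Next row=LF[6]=8
  step 9: row=8, L[8]='e', prepend. Next row=LF[8]=5
  step 10: row=5, L[5]='s', prepend. Next row=LF[5]=11
  step 11: row=11, L[11]='u', prepend. Next row=LF[11]=14
  step 12: row=14, L[14]='t', prepend. Next row=LF[14]=13
  step 13: row=13, L[13]='c', prepend. Next row=LF[13]=4
  step 14: row=4, L[4]='a', prepend. Next row=LF[4]=1
  step 15: row=1, L[1]='c', prepend. Next row=LF[1]=3
Reversed output: cactuselephant$

Answer: cactuselephant$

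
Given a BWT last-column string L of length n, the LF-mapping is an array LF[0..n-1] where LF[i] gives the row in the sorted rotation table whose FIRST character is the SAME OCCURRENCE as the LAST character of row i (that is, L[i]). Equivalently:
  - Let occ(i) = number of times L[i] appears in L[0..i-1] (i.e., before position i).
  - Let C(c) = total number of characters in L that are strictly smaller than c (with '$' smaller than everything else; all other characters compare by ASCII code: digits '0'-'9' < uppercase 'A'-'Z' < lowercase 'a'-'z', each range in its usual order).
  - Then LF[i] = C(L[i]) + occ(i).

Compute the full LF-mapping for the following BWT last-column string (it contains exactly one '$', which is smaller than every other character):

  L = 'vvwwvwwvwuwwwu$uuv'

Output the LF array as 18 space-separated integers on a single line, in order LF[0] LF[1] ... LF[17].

Char counts: '$':1, 'u':4, 'v':5, 'w':8
C (first-col start): C('$')=0, C('u')=1, C('v')=5, C('w')=10
L[0]='v': occ=0, LF[0]=C('v')+0=5+0=5
L[1]='v': occ=1, LF[1]=C('v')+1=5+1=6
L[2]='w': occ=0, LF[2]=C('w')+0=10+0=10
L[3]='w': occ=1, LF[3]=C('w')+1=10+1=11
L[4]='v': occ=2, LF[4]=C('v')+2=5+2=7
L[5]='w': occ=2, LF[5]=C('w')+2=10+2=12
L[6]='w': occ=3, LF[6]=C('w')+3=10+3=13
L[7]='v': occ=3, LF[7]=C('v')+3=5+3=8
L[8]='w': occ=4, LF[8]=C('w')+4=10+4=14
L[9]='u': occ=0, LF[9]=C('u')+0=1+0=1
L[10]='w': occ=5, LF[10]=C('w')+5=10+5=15
L[11]='w': occ=6, LF[11]=C('w')+6=10+6=16
L[12]='w': occ=7, LF[12]=C('w')+7=10+7=17
L[13]='u': occ=1, LF[13]=C('u')+1=1+1=2
L[14]='$': occ=0, LF[14]=C('$')+0=0+0=0
L[15]='u': occ=2, LF[15]=C('u')+2=1+2=3
L[16]='u': occ=3, LF[16]=C('u')+3=1+3=4
L[17]='v': occ=4, LF[17]=C('v')+4=5+4=9

Answer: 5 6 10 11 7 12 13 8 14 1 15 16 17 2 0 3 4 9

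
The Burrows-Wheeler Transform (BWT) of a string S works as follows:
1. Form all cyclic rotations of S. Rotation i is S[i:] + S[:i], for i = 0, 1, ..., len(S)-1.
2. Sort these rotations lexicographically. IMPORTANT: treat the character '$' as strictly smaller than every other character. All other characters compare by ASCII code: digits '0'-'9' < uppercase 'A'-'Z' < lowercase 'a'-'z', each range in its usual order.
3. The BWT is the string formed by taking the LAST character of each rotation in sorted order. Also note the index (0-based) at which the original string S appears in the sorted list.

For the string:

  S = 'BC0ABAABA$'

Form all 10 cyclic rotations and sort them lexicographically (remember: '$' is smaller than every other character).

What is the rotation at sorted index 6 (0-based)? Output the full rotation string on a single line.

All 10 rotations (rotation i = S[i:]+S[:i]):
  rot[0] = BC0ABAABA$
  rot[1] = C0ABAABA$B
  rot[2] = 0ABAABA$BC
  rot[3] = ABAABA$BC0
  rot[4] = BAABA$BC0A
  rot[5] = AABA$BC0AB
  rot[6] = ABA$BC0ABA
  rot[7] = BA$BC0ABAA
  rot[8] = A$BC0ABAAB
  rot[9] = $BC0ABAABA
Sorted (with $ < everything):
  sorted[0] = $BC0ABAABA
  sorted[1] = 0ABAABA$BC
  sorted[2] = A$BC0ABAAB
  sorted[3] = AABA$BC0AB
  sorted[4] = ABA$BC0ABA
  sorted[5] = ABAABA$BC0
  sorted[6] = BA$BC0ABAA
  sorted[7] = BAABA$BC0A
  sorted[8] = BC0ABAABA$
  sorted[9] = C0ABAABA$B
sorted[6] = BA$BC0ABAA

Answer: BA$BC0ABAA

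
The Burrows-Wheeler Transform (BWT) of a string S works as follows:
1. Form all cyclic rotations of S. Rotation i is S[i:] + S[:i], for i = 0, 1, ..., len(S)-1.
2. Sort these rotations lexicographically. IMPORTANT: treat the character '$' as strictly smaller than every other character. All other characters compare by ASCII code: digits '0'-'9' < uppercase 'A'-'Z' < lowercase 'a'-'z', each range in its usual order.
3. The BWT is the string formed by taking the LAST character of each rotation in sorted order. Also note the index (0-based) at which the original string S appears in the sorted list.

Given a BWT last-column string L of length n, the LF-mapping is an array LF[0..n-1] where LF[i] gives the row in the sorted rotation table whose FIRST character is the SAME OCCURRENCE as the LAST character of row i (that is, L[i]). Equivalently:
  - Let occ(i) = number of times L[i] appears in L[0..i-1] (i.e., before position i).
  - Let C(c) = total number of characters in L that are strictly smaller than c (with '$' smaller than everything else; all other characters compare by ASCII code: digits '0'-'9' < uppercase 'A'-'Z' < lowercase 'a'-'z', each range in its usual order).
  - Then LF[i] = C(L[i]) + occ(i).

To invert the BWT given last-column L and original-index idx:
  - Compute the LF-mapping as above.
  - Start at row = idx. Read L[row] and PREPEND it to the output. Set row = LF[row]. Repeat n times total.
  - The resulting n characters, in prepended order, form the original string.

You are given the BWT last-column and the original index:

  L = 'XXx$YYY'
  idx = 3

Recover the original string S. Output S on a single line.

Answer: YYYxXX$

Derivation:
LF mapping: 1 2 6 0 3 4 5
Walk LF starting at row 3, prepending L[row]:
  step 1: row=3, L[3]='$', prepend. Next row=LF[3]=0
  step 2: row=0, L[0]='X', prepend. Next row=LF[0]=1
  step 3: row=1, L[1]='X', prepend. Next row=LF[1]=2
  step 4: row=2, L[2]='x', prepend. Next row=LF[2]=6
  step 5: row=6, L[6]='Y', prepend. Next row=LF[6]=5
  step 6: row=5, L[5]='Y', prepend. Next row=LF[5]=4
  step 7: row=4, L[4]='Y', prepend. Next row=LF[4]=3
Reversed output: YYYxXX$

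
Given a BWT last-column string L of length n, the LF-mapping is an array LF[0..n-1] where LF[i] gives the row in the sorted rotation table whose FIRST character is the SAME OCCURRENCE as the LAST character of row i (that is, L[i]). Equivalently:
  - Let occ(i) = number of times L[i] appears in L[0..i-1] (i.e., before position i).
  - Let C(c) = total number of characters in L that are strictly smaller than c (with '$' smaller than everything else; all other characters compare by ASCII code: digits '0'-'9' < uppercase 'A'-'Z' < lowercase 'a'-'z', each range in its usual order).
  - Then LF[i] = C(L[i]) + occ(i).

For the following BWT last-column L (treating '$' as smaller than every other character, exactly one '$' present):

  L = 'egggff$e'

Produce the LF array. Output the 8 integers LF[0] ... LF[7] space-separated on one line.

Char counts: '$':1, 'e':2, 'f':2, 'g':3
C (first-col start): C('$')=0, C('e')=1, C('f')=3, C('g')=5
L[0]='e': occ=0, LF[0]=C('e')+0=1+0=1
L[1]='g': occ=0, LF[1]=C('g')+0=5+0=5
L[2]='g': occ=1, LF[2]=C('g')+1=5+1=6
L[3]='g': occ=2, LF[3]=C('g')+2=5+2=7
L[4]='f': occ=0, LF[4]=C('f')+0=3+0=3
L[5]='f': occ=1, LF[5]=C('f')+1=3+1=4
L[6]='$': occ=0, LF[6]=C('$')+0=0+0=0
L[7]='e': occ=1, LF[7]=C('e')+1=1+1=2

Answer: 1 5 6 7 3 4 0 2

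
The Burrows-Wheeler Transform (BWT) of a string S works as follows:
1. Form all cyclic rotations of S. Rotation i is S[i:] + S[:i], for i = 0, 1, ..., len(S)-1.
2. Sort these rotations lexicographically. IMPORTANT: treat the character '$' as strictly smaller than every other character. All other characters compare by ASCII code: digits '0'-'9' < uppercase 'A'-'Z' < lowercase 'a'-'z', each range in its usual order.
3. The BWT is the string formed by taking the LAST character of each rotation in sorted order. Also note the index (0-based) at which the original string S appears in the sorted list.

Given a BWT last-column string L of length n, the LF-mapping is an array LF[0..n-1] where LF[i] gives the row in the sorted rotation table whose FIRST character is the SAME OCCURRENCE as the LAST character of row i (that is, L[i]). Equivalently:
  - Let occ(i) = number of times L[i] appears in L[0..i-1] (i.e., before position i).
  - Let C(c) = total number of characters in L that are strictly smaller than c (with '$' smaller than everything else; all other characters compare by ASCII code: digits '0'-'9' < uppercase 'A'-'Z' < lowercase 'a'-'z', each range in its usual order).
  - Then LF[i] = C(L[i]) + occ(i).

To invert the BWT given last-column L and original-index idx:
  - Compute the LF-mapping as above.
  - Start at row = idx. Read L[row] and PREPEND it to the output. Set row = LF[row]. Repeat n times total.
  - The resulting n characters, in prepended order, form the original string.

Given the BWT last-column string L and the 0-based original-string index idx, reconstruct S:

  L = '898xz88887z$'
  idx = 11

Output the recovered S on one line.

LF mapping: 2 8 3 9 10 4 5 6 7 1 11 0
Walk LF starting at row 11, prepending L[row]:
  step 1: row=11, L[11]='$', prepend. Next row=LF[11]=0
  step 2: row=0, L[0]='8', prepend. Next row=LF[0]=2
  step 3: row=2, L[2]='8', prepend. Next row=LF[2]=3
  step 4: row=3, L[3]='x', prepend. Next row=LF[3]=9
  step 5: row=9, L[9]='7', prepend. Next row=LF[9]=1
  step 6: row=1, L[1]='9', prepend. Next row=LF[1]=8
  step 7: row=8, L[8]='8', prepend. Next row=LF[8]=7
  step 8: row=7, L[7]='8', prepend. Next row=LF[7]=6
  step 9: row=6, L[6]='8', prepend. Next row=LF[6]=5
  step 10: row=5, L[5]='8', prepend. Next row=LF[5]=4
  step 11: row=4, L[4]='z', prepend. Next row=LF[4]=10
  step 12: row=10, L[10]='z', prepend. Next row=LF[10]=11
Reversed output: zz888897x88$

Answer: zz888897x88$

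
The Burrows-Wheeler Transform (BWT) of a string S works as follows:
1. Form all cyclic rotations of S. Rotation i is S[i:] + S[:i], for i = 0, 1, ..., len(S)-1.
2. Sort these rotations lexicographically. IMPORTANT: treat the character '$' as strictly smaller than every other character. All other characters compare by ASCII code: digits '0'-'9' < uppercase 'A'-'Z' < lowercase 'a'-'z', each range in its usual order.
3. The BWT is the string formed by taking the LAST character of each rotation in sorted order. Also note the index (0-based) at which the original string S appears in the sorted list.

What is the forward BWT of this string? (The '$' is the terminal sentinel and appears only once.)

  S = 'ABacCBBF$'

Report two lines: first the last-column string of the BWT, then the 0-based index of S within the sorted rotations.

All 9 rotations (rotation i = S[i:]+S[:i]):
  rot[0] = ABacCBBF$
  rot[1] = BacCBBF$A
  rot[2] = acCBBF$AB
  rot[3] = cCBBF$ABa
  rot[4] = CBBF$ABac
  rot[5] = BBF$ABacC
  rot[6] = BF$ABacCB
  rot[7] = F$ABacCBB
  rot[8] = $ABacCBBF
Sorted (with $ < everything):
  sorted[0] = $ABacCBBF  (last char: 'F')
  sorted[1] = ABacCBBF$  (last char: '$')
  sorted[2] = BBF$ABacC  (last char: 'C')
  sorted[3] = BF$ABacCB  (last char: 'B')
  sorted[4] = BacCBBF$A  (last char: 'A')
  sorted[5] = CBBF$ABac  (last char: 'c')
  sorted[6] = F$ABacCBB  (last char: 'B')
  sorted[7] = acCBBF$AB  (last char: 'B')
  sorted[8] = cCBBF$ABa  (last char: 'a')
Last column: F$CBAcBBa
Original string S is at sorted index 1

Answer: F$CBAcBBa
1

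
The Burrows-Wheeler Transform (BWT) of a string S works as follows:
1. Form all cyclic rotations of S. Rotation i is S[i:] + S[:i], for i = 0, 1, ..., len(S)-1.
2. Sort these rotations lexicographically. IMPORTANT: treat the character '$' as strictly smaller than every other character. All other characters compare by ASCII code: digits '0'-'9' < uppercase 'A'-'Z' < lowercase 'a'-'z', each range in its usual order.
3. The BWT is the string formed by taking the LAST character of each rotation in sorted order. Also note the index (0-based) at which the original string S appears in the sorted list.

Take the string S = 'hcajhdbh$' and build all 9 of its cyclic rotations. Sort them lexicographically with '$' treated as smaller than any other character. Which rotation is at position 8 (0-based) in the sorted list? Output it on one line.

Answer: jhdbh$hca

Derivation:
All 9 rotations (rotation i = S[i:]+S[:i]):
  rot[0] = hcajhdbh$
  rot[1] = cajhdbh$h
  rot[2] = ajhdbh$hc
  rot[3] = jhdbh$hca
  rot[4] = hdbh$hcaj
  rot[5] = dbh$hcajh
  rot[6] = bh$hcajhd
  rot[7] = h$hcajhdb
  rot[8] = $hcajhdbh
Sorted (with $ < everything):
  sorted[0] = $hcajhdbh
  sorted[1] = ajhdbh$hc
  sorted[2] = bh$hcajhd
  sorted[3] = cajhdbh$h
  sorted[4] = dbh$hcajh
  sorted[5] = h$hcajhdb
  sorted[6] = hcajhdbh$
  sorted[7] = hdbh$hcaj
  sorted[8] = jhdbh$hca
sorted[8] = jhdbh$hca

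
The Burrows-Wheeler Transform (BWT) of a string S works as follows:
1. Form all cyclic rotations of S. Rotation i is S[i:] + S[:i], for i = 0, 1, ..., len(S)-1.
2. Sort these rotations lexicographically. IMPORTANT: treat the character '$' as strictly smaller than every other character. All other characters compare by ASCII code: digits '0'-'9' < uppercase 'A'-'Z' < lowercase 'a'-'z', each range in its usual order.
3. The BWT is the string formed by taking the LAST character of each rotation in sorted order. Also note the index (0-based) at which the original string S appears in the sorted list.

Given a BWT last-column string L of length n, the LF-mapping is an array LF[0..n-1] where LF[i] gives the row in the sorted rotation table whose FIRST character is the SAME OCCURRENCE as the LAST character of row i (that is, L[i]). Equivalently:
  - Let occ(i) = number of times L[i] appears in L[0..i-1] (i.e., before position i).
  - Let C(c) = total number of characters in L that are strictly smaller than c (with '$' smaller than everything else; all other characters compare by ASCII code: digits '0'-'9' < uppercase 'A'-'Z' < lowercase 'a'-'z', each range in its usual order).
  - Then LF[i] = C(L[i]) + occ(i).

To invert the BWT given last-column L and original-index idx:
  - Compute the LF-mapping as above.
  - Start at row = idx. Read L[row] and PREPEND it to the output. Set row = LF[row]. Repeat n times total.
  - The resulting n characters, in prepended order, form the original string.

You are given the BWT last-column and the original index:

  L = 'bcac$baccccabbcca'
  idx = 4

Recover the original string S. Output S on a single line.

Answer: accccacbcbccaabb$

Derivation:
LF mapping: 5 9 1 10 0 6 2 11 12 13 14 3 7 8 15 16 4
Walk LF starting at row 4, prepending L[row]:
  step 1: row=4, L[4]='$', prepend. Next row=LF[4]=0
  step 2: row=0, L[0]='b', prepend. Next row=LF[0]=5
  step 3: row=5, L[5]='b', prepend. Next row=LF[5]=6
  step 4: row=6, L[6]='a', prepend. Next row=LF[6]=2
  step 5: row=2, L[2]='a', prepend. Next row=LF[2]=1
  step 6: row=1, L[1]='c', prepend. Next row=LF[1]=9
  step 7: row=9, L[9]='c', prepend. Next row=LF[9]=13
  step 8: row=13, L[13]='b', prepend. Next row=LF[13]=8
  step 9: row=8, L[8]='c', prepend. Next row=LF[8]=12
  step 10: row=12, L[12]='b', prepend. Next row=LF[12]=7
  step 11: row=7, L[7]='c', prepend. Next row=LF[7]=11
  step 12: row=11, L[11]='a', prepend. Next row=LF[11]=3
  step 13: row=3, L[3]='c', prepend. Next row=LF[3]=10
  step 14: row=10, L[10]='c', prepend. Next row=LF[10]=14
  step 15: row=14, L[14]='c', prepend. Next row=LF[14]=15
  step 16: row=15, L[15]='c', prepend. Next row=LF[15]=16
  step 17: row=16, L[16]='a', prepend. Next row=LF[16]=4
Reversed output: accccacbcbccaabb$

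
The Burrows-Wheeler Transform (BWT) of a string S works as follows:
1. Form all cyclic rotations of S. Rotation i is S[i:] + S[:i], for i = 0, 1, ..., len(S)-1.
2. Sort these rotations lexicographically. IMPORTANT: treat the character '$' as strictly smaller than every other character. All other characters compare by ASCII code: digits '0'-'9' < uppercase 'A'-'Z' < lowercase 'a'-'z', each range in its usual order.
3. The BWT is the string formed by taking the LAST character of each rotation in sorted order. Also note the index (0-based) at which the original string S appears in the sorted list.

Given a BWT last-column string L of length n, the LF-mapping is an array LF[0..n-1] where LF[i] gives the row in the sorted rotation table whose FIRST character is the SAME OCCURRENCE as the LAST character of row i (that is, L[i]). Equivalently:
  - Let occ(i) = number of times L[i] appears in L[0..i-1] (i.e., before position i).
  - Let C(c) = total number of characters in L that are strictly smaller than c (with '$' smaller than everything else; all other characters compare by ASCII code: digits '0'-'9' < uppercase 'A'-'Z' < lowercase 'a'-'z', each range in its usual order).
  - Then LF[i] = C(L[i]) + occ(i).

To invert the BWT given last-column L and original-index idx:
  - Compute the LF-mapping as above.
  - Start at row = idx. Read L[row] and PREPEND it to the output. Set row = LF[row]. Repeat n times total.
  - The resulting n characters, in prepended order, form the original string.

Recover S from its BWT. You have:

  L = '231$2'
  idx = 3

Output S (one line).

Answer: 2312$

Derivation:
LF mapping: 2 4 1 0 3
Walk LF starting at row 3, prepending L[row]:
  step 1: row=3, L[3]='$', prepend. Next row=LF[3]=0
  step 2: row=0, L[0]='2', prepend. Next row=LF[0]=2
  step 3: row=2, L[2]='1', prepend. Next row=LF[2]=1
  step 4: row=1, L[1]='3', prepend. Next row=LF[1]=4
  step 5: row=4, L[4]='2', prepend. Next row=LF[4]=3
Reversed output: 2312$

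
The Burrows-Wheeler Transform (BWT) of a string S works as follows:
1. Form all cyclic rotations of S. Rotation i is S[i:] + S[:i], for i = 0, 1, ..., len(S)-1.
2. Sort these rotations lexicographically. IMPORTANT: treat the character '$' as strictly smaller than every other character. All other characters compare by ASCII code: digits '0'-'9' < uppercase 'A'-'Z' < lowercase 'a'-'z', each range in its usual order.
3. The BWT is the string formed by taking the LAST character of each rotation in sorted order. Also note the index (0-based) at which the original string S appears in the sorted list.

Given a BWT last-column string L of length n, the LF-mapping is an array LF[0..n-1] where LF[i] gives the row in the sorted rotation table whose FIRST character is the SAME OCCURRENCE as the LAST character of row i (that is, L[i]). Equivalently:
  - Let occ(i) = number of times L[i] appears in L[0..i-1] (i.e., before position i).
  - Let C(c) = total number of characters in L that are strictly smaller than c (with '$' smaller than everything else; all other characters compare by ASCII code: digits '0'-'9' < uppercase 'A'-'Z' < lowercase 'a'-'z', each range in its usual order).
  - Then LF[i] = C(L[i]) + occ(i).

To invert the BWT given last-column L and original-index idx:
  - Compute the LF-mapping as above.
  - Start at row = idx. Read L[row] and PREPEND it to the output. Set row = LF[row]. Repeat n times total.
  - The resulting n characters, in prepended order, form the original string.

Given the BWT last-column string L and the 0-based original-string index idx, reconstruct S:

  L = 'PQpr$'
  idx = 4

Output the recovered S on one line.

Answer: rpQP$

Derivation:
LF mapping: 1 2 3 4 0
Walk LF starting at row 4, prepending L[row]:
  step 1: row=4, L[4]='$', prepend. Next row=LF[4]=0
  step 2: row=0, L[0]='P', prepend. Next row=LF[0]=1
  step 3: row=1, L[1]='Q', prepend. Next row=LF[1]=2
  step 4: row=2, L[2]='p', prepend. Next row=LF[2]=3
  step 5: row=3, L[3]='r', prepend. Next row=LF[3]=4
Reversed output: rpQP$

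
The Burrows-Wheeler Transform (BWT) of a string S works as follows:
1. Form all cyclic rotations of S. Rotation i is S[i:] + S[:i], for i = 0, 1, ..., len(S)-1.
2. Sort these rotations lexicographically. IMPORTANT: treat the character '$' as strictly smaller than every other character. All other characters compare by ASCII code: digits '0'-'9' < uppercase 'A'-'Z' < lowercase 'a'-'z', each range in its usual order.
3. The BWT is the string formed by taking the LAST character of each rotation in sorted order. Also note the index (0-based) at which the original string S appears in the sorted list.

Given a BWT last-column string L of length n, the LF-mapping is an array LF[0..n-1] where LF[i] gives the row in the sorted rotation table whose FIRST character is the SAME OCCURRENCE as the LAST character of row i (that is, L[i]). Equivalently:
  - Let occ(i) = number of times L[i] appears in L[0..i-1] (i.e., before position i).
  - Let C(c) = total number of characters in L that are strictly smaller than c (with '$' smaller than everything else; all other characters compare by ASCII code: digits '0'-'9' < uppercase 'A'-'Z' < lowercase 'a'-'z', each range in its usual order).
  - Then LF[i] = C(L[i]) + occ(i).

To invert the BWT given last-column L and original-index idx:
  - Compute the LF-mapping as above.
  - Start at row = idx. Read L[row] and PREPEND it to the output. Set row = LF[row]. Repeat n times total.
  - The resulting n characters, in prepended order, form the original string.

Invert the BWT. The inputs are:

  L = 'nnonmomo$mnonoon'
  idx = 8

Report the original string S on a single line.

Answer: nonomnmnoooonmn$

Derivation:
LF mapping: 4 5 10 6 1 11 2 12 0 3 7 13 8 14 15 9
Walk LF starting at row 8, prepending L[row]:
  step 1: row=8, L[8]='$', prepend. Next row=LF[8]=0
  step 2: row=0, L[0]='n', prepend. Next row=LF[0]=4
  step 3: row=4, L[4]='m', prepend. Next row=LF[4]=1
  step 4: row=1, L[1]='n', prepend. Next row=LF[1]=5
  step 5: row=5, L[5]='o', prepend. Next row=LF[5]=11
  step 6: row=11, L[11]='o', prepend. Next row=LF[11]=13
  step 7: row=13, L[13]='o', prepend. Next row=LF[13]=14
  step 8: row=14, L[14]='o', prepend. Next row=LF[14]=15
  step 9: row=15, L[15]='n', prepend. Next row=LF[15]=9
  step 10: row=9, L[9]='m', prepend. Next row=LF[9]=3
  step 11: row=3, L[3]='n', prepend. Next row=LF[3]=6
  step 12: row=6, L[6]='m', prepend. Next row=LF[6]=2
  step 13: row=2, L[2]='o', prepend. Next row=LF[2]=10
  step 14: row=10, L[10]='n', prepend. Next row=LF[10]=7
  step 15: row=7, L[7]='o', prepend. Next row=LF[7]=12
  step 16: row=12, L[12]='n', prepend. Next row=LF[12]=8
Reversed output: nonomnmnoooonmn$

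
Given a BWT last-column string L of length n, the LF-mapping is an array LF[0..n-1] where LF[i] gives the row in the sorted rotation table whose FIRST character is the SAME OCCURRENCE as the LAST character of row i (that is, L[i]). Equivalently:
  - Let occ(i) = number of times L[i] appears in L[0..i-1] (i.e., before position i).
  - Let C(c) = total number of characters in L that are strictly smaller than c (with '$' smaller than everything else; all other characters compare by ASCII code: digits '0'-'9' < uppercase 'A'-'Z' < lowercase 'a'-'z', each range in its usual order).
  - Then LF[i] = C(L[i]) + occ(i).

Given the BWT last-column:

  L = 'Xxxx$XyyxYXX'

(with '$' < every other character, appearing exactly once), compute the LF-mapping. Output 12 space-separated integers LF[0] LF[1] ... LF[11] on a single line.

Answer: 1 6 7 8 0 2 10 11 9 5 3 4

Derivation:
Char counts: '$':1, 'X':4, 'Y':1, 'x':4, 'y':2
C (first-col start): C('$')=0, C('X')=1, C('Y')=5, C('x')=6, C('y')=10
L[0]='X': occ=0, LF[0]=C('X')+0=1+0=1
L[1]='x': occ=0, LF[1]=C('x')+0=6+0=6
L[2]='x': occ=1, LF[2]=C('x')+1=6+1=7
L[3]='x': occ=2, LF[3]=C('x')+2=6+2=8
L[4]='$': occ=0, LF[4]=C('$')+0=0+0=0
L[5]='X': occ=1, LF[5]=C('X')+1=1+1=2
L[6]='y': occ=0, LF[6]=C('y')+0=10+0=10
L[7]='y': occ=1, LF[7]=C('y')+1=10+1=11
L[8]='x': occ=3, LF[8]=C('x')+3=6+3=9
L[9]='Y': occ=0, LF[9]=C('Y')+0=5+0=5
L[10]='X': occ=2, LF[10]=C('X')+2=1+2=3
L[11]='X': occ=3, LF[11]=C('X')+3=1+3=4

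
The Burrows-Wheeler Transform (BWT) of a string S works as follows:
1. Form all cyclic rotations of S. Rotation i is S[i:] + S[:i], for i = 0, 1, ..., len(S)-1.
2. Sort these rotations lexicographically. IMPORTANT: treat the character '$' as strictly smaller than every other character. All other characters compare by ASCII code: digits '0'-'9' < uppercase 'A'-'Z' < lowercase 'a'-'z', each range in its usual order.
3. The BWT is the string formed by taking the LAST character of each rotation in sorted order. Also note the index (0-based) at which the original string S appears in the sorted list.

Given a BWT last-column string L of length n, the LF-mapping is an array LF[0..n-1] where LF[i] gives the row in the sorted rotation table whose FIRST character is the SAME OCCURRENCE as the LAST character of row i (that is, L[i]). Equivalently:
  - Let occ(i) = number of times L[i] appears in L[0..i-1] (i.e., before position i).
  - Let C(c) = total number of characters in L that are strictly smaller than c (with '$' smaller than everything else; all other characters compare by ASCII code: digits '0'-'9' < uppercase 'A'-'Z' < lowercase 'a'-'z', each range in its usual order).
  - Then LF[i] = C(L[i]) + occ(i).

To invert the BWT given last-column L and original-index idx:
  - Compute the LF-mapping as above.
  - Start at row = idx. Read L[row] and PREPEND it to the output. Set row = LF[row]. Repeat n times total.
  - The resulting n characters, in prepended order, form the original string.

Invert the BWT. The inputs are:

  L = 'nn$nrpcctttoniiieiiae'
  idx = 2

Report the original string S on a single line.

LF mapping: 11 12 0 13 17 16 2 3 18 19 20 15 14 6 7 8 4 9 10 1 5
Walk LF starting at row 2, prepending L[row]:
  step 1: row=2, L[2]='$', prepend. Next row=LF[2]=0
  step 2: row=0, L[0]='n', prepend. Next row=LF[0]=11
  step 3: row=11, L[11]='o', prepend. Next row=LF[11]=15
  step 4: row=15, L[15]='i', prepend. Next row=LF[15]=8
  step 5: row=8, L[8]='t', prepend. Next row=LF[8]=18
  step 6: row=18, L[18]='i', prepend. Next row=LF[18]=10
  step 7: row=10, L[10]='t', prepend. Next row=LF[10]=20
  step 8: row=20, L[20]='e', prepend. Next row=LF[20]=5
  step 9: row=5, L[5]='p', prepend. Next row=LF[5]=16
  step 10: row=16, L[16]='e', prepend. Next row=LF[16]=4
  step 11: row=4, L[4]='r', prepend. Next row=LF[4]=17
  step 12: row=17, L[17]='i', prepend. Next row=LF[17]=9
  step 13: row=9, L[9]='t', prepend. Next row=LF[9]=19
  step 14: row=19, L[19]='a', prepend. Next row=LF[19]=1
  step 15: row=1, L[1]='n', prepend. Next row=LF[1]=12
  step 16: row=12, L[12]='n', prepend. Next row=LF[12]=14
  step 17: row=14, L[14]='i', prepend. Next row=LF[14]=7
  step 18: row=7, L[7]='c', prepend. Next row=LF[7]=3
  step 19: row=3, L[3]='n', prepend. Next row=LF[3]=13
  step 20: row=13, L[13]='i', prepend. Next row=LF[13]=6
  step 21: row=6, L[6]='c', prepend. Next row=LF[6]=2
Reversed output: cincinnatirepetition$

Answer: cincinnatirepetition$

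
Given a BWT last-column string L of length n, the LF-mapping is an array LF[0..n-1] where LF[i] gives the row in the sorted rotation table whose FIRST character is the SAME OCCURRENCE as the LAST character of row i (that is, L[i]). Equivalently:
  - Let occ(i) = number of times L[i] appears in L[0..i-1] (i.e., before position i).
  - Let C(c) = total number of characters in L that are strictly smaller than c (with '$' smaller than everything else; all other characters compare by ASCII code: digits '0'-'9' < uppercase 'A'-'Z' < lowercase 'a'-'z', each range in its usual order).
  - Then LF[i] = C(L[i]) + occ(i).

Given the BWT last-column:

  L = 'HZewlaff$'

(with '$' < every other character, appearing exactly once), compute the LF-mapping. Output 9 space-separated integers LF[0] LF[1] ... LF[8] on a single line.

Char counts: '$':1, 'H':1, 'Z':1, 'a':1, 'e':1, 'f':2, 'l':1, 'w':1
C (first-col start): C('$')=0, C('H')=1, C('Z')=2, C('a')=3, C('e')=4, C('f')=5, C('l')=7, C('w')=8
L[0]='H': occ=0, LF[0]=C('H')+0=1+0=1
L[1]='Z': occ=0, LF[1]=C('Z')+0=2+0=2
L[2]='e': occ=0, LF[2]=C('e')+0=4+0=4
L[3]='w': occ=0, LF[3]=C('w')+0=8+0=8
L[4]='l': occ=0, LF[4]=C('l')+0=7+0=7
L[5]='a': occ=0, LF[5]=C('a')+0=3+0=3
L[6]='f': occ=0, LF[6]=C('f')+0=5+0=5
L[7]='f': occ=1, LF[7]=C('f')+1=5+1=6
L[8]='$': occ=0, LF[8]=C('$')+0=0+0=0

Answer: 1 2 4 8 7 3 5 6 0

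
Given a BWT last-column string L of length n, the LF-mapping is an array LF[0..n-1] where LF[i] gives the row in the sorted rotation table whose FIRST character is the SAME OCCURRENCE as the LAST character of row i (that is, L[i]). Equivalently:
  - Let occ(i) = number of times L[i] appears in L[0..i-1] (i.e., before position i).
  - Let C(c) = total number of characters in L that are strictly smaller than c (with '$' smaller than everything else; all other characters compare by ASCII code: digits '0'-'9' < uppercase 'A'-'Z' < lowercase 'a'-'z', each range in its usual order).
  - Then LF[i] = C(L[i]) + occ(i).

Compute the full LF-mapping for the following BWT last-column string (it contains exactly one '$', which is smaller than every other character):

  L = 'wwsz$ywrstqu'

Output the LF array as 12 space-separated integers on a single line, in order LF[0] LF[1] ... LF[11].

Char counts: '$':1, 'q':1, 'r':1, 's':2, 't':1, 'u':1, 'w':3, 'y':1, 'z':1
C (first-col start): C('$')=0, C('q')=1, C('r')=2, C('s')=3, C('t')=5, C('u')=6, C('w')=7, C('y')=10, C('z')=11
L[0]='w': occ=0, LF[0]=C('w')+0=7+0=7
L[1]='w': occ=1, LF[1]=C('w')+1=7+1=8
L[2]='s': occ=0, LF[2]=C('s')+0=3+0=3
L[3]='z': occ=0, LF[3]=C('z')+0=11+0=11
L[4]='$': occ=0, LF[4]=C('$')+0=0+0=0
L[5]='y': occ=0, LF[5]=C('y')+0=10+0=10
L[6]='w': occ=2, LF[6]=C('w')+2=7+2=9
L[7]='r': occ=0, LF[7]=C('r')+0=2+0=2
L[8]='s': occ=1, LF[8]=C('s')+1=3+1=4
L[9]='t': occ=0, LF[9]=C('t')+0=5+0=5
L[10]='q': occ=0, LF[10]=C('q')+0=1+0=1
L[11]='u': occ=0, LF[11]=C('u')+0=6+0=6

Answer: 7 8 3 11 0 10 9 2 4 5 1 6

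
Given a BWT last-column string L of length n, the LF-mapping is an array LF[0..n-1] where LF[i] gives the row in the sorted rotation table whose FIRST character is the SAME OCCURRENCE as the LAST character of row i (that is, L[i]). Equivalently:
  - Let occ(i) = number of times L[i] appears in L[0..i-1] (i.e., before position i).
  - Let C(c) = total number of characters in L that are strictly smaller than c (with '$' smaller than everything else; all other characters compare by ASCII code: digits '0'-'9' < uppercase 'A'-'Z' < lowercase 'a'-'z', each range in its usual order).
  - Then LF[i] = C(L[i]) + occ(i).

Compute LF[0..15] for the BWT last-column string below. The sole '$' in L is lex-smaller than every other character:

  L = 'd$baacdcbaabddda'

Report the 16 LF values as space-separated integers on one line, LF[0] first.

Answer: 11 0 6 1 2 9 12 10 7 3 4 8 13 14 15 5

Derivation:
Char counts: '$':1, 'a':5, 'b':3, 'c':2, 'd':5
C (first-col start): C('$')=0, C('a')=1, C('b')=6, C('c')=9, C('d')=11
L[0]='d': occ=0, LF[0]=C('d')+0=11+0=11
L[1]='$': occ=0, LF[1]=C('$')+0=0+0=0
L[2]='b': occ=0, LF[2]=C('b')+0=6+0=6
L[3]='a': occ=0, LF[3]=C('a')+0=1+0=1
L[4]='a': occ=1, LF[4]=C('a')+1=1+1=2
L[5]='c': occ=0, LF[5]=C('c')+0=9+0=9
L[6]='d': occ=1, LF[6]=C('d')+1=11+1=12
L[7]='c': occ=1, LF[7]=C('c')+1=9+1=10
L[8]='b': occ=1, LF[8]=C('b')+1=6+1=7
L[9]='a': occ=2, LF[9]=C('a')+2=1+2=3
L[10]='a': occ=3, LF[10]=C('a')+3=1+3=4
L[11]='b': occ=2, LF[11]=C('b')+2=6+2=8
L[12]='d': occ=2, LF[12]=C('d')+2=11+2=13
L[13]='d': occ=3, LF[13]=C('d')+3=11+3=14
L[14]='d': occ=4, LF[14]=C('d')+4=11+4=15
L[15]='a': occ=4, LF[15]=C('a')+4=1+4=5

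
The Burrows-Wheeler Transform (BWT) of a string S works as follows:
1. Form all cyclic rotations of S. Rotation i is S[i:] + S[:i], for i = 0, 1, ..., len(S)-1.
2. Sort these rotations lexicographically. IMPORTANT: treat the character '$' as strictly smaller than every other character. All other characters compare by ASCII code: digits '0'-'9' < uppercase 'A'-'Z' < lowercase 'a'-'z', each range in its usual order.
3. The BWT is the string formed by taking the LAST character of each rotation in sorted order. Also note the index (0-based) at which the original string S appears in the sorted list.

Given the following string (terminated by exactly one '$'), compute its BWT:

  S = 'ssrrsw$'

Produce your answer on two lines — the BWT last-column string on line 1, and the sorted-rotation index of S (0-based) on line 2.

Answer: wsrs$rs
4

Derivation:
All 7 rotations (rotation i = S[i:]+S[:i]):
  rot[0] = ssrrsw$
  rot[1] = srrsw$s
  rot[2] = rrsw$ss
  rot[3] = rsw$ssr
  rot[4] = sw$ssrr
  rot[5] = w$ssrrs
  rot[6] = $ssrrsw
Sorted (with $ < everything):
  sorted[0] = $ssrrsw  (last char: 'w')
  sorted[1] = rrsw$ss  (last char: 's')
  sorted[2] = rsw$ssr  (last char: 'r')
  sorted[3] = srrsw$s  (last char: 's')
  sorted[4] = ssrrsw$  (last char: '$')
  sorted[5] = sw$ssrr  (last char: 'r')
  sorted[6] = w$ssrrs  (last char: 's')
Last column: wsrs$rs
Original string S is at sorted index 4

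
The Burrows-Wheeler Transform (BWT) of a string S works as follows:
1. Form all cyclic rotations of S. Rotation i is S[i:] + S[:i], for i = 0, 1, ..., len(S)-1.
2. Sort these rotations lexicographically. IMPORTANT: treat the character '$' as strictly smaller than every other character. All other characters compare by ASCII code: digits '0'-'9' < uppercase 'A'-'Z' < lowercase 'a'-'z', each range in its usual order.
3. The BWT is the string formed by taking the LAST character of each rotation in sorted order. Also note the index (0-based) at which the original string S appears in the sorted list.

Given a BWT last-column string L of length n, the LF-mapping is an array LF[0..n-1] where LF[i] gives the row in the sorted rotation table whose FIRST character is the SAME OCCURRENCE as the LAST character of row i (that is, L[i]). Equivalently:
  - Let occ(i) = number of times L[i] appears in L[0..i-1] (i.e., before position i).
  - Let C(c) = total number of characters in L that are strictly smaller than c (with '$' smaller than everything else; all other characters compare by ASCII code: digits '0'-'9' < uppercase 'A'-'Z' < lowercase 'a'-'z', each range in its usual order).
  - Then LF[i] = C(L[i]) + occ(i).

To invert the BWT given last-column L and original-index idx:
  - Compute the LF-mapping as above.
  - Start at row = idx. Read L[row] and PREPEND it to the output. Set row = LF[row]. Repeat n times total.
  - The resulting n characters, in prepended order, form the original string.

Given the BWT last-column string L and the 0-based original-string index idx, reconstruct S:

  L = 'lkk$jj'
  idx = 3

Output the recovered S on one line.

Answer: kjkjl$

Derivation:
LF mapping: 5 3 4 0 1 2
Walk LF starting at row 3, prepending L[row]:
  step 1: row=3, L[3]='$', prepend. Next row=LF[3]=0
  step 2: row=0, L[0]='l', prepend. Next row=LF[0]=5
  step 3: row=5, L[5]='j', prepend. Next row=LF[5]=2
  step 4: row=2, L[2]='k', prepend. Next row=LF[2]=4
  step 5: row=4, L[4]='j', prepend. Next row=LF[4]=1
  step 6: row=1, L[1]='k', prepend. Next row=LF[1]=3
Reversed output: kjkjl$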